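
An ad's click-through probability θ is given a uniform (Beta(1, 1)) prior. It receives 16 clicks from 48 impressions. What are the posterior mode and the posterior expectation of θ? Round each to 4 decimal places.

Posterior: Beta(1+16, 1+32) = Beta(17, 33).
Mode = (17−1)/(17+33−2) = 16/48 = 0.3333.
With a flat prior the MAP equals the MLE, 16/48.
Mean = 17/(17+33) = 17/50 = 0.3400.
The posterior is right-skewed, so the mean exceeds the mode.

MAP = 0.3333, posterior mean = 0.3400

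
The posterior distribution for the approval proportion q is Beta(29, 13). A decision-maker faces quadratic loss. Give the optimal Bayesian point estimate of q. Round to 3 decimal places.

0.690

Mode = (29−1)/(29+13−2) = 28/40 = 0.700.
Mean = 29/(29+13) = 29/42 = 0.690.
Quadratic loss ⇒ the optimal estimator is the posterior mean.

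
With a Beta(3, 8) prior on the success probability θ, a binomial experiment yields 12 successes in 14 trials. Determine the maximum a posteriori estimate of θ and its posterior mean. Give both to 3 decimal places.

θ_MAP = 0.609, E[θ|data] = 0.600

Posterior: Beta(3+12, 8+2) = Beta(15, 10).
Mode = (15−1)/(15+10−2) = 14/23 = 0.609.
Mean = 15/(15+10) = 15/25 = 0.600.
The posterior is left-skewed, so the mode exceeds the mean.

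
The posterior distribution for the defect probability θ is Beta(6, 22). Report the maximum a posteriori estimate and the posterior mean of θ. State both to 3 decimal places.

MAP = 0.192; posterior mean = 0.214

Mode = (6−1)/(6+22−2) = 5/26 = 0.192.
Mean = 6/(6+22) = 6/28 = 0.214.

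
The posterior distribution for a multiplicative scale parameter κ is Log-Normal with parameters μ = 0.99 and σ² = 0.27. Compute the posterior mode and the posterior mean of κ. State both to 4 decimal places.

κ_MAP = 2.0544, E[κ|data] = 3.0802

Mode = exp(μ − σ²) = exp(0.72) = 2.0544.
Mean = exp(μ + σ²/2) = exp(1.125) = 3.0802.
Mean > mode: the posterior has a right tail.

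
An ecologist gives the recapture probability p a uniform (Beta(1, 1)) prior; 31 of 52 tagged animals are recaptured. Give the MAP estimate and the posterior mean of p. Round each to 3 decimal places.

Posterior: Beta(1+31, 1+21) = Beta(32, 22).
Mode = (32−1)/(32+22−2) = 31/52 = 0.596.
With a flat prior the MAP equals the MLE, 31/52.
Mean = 32/(32+22) = 32/54 = 0.593.
Mode > mean: the posterior has a left tail.

MAP estimate = 0.596, posterior mean = 0.593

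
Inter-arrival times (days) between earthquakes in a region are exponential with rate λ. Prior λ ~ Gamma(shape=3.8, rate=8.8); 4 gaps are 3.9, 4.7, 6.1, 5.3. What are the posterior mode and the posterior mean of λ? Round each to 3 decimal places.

Σ times = 20.0. Posterior: Gamma(shape = 3.8+4 = 7.8, rate = 8.8+20.0 = 28.8).
Mode = (α−1)/β = 6.8/28.8 = 0.236.
Mean = α/β = 7.8/28.8 = 0.271.
The mean is pulled above the mode by the posterior's right skew.

MAP = 0.236, posterior mean = 0.271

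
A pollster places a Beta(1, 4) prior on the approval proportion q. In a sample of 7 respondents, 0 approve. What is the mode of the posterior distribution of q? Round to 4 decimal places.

Posterior: Beta(1+0, 4+7) = Beta(1, 11).
Since α = 1 ≤ 1 and β > 1, the Beta density is monotone decreasing on [0,1]; the mode is at 0.
Mean = 1/(1+11) = 0.0833.
This is the posterior mode — the MAP estimate.

0.0000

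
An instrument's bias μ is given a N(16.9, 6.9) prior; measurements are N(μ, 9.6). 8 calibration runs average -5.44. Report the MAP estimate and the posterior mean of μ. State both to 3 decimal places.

Posterior for μ is Normal. Precision-weighted mean: (1/6.9·16.9 + 8/9.6·-5.44) / (1/6.9 + 8/9.6) = -2.130.
A Normal posterior is symmetric, so mode = mean.

MAP = -2.130, posterior mean = -2.130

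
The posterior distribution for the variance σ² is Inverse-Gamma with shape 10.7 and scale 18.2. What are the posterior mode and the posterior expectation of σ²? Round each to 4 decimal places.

MAP = 1.5556, posterior mean = 1.8763

Mode = β/(α+1) = 18.2/11.7 = 1.5556.
Mean = β/(α−1) = 18.2/9.7 = 1.8763.
Mean > mode: the posterior has a right tail.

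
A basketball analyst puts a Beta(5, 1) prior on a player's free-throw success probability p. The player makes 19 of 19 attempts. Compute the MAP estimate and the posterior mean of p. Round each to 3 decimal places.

Posterior: Beta(5+19, 1+0) = Beta(24, 1).
Since β = 1 ≤ 1 and α > 1, the Beta density is monotone increasing on [0,1]; the mode is at 1.
Mean = 24/(24+1) = 0.960.

MAP = 1.000; posterior mean = 0.960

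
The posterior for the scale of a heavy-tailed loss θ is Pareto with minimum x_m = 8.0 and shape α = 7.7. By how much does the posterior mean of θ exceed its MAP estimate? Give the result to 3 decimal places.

1.194

The Pareto density is strictly decreasing on [x_m, ∞), so the mode is x_m = 8.000.
Mean = α·x_m/(α−1) = 7.7·8.0/6.7 = 9.194.
Difference = 9.194 − 8.000 = 1.194.
Right-skewed posterior ⇒ mode < mean.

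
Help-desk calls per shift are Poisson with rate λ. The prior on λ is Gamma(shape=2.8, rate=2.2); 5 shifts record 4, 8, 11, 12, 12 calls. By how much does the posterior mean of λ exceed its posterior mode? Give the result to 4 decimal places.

0.1389

Σ counts = 47. Posterior: Gamma(shape = 2.8+47 = 49.8, rate = 2.2+5 = 7.2).
Mode = (α−1)/β = 48.8/7.2 = 6.7778.
Mean = α/β = 49.8/7.2 = 6.9167.
Difference = 6.9167 − 6.7778 = 0.1389.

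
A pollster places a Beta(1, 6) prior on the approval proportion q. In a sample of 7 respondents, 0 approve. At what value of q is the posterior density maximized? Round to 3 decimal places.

Posterior: Beta(1+0, 6+7) = Beta(1, 13).
Since α = 1 ≤ 1 and β > 1, the Beta density is monotone decreasing on [0,1]; the mode is at 0.
Mean = 1/(1+13) = 0.071.
This is the posterior mode — the MAP estimate.

0.000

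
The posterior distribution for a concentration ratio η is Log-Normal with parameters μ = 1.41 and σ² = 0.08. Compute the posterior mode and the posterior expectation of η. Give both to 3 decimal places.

Mode = exp(μ − σ²) = exp(1.33) = 3.781.
Mean = exp(μ + σ²/2) = exp(1.450) = 4.263.

MAP: 3.781. Posterior mean: 4.263.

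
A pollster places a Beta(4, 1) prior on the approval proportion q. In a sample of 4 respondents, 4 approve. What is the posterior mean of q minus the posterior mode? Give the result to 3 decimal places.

Posterior: Beta(4+4, 1+0) = Beta(8, 1).
Since β = 1 ≤ 1 and α > 1, the Beta density is monotone increasing on [0,1]; the mode is at 1.
Mean = 8/(8+1) = 0.889.
Difference = 0.889 − 1.000 = -0.111.
Mode > mean: the posterior has a left tail.

-0.111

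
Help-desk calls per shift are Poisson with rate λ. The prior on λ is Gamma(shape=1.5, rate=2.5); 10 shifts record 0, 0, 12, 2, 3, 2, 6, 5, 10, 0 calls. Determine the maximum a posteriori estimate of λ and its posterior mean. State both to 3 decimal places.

Σ counts = 40. Posterior: Gamma(shape = 1.5+40 = 41.5, rate = 2.5+10 = 12.5).
Mode = (α−1)/β = 40.5/12.5 = 3.240.
Mean = α/β = 41.5/12.5 = 3.320.

MAP = 3.240; posterior mean = 3.320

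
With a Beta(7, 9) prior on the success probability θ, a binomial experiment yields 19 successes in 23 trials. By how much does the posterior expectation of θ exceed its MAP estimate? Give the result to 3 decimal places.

Posterior: Beta(7+19, 9+4) = Beta(26, 13).
Mode = (26−1)/(26+13−2) = 25/37 = 0.676.
Mean = 26/(26+13) = 26/39 = 0.667.
Difference = 0.667 − 0.676 = -0.009.
Mode > mean: the posterior has a left tail.

-0.009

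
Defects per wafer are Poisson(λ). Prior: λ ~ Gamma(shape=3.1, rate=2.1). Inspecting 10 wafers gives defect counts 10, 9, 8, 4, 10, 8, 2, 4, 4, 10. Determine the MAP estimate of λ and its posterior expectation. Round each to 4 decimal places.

Σ counts = 69. Posterior: Gamma(shape = 3.1+69 = 72.1, rate = 2.1+10 = 12.1).
Mode = (α−1)/β = 71.1/12.1 = 5.8760.
Mean = α/β = 72.1/12.1 = 5.9587.

MAP: 5.8760. Posterior mean: 5.9587.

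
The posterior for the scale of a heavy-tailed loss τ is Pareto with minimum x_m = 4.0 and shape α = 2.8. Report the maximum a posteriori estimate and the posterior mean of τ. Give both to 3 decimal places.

τ_MAP = 4.000, E[τ|data] = 6.222

The Pareto density is strictly decreasing on [x_m, ∞), so the mode is x_m = 4.000.
Mean = α·x_m/(α−1) = 2.8·4.0/1.8 = 6.222.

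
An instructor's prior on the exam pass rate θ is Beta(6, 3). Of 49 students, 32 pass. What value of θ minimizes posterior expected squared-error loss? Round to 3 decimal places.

0.655

Posterior: Beta(6+32, 3+17) = Beta(38, 20).
Mode = (38−1)/(38+20−2) = 37/56 = 0.661.
Mean = 38/(38+20) = 38/58 = 0.655.
Squared-error loss ⇒ the optimal estimator is the posterior mean.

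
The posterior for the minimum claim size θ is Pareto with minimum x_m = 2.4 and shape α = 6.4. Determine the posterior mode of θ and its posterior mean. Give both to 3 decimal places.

MAP: 2.400. Posterior mean: 2.844.

The Pareto density is strictly decreasing on [x_m, ∞), so the mode is x_m = 2.400.
Mean = α·x_m/(α−1) = 6.4·2.4/5.4 = 2.844.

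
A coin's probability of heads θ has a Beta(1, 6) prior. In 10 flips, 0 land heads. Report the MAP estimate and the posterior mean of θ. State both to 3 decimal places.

Posterior: Beta(1+0, 6+10) = Beta(1, 16).
Since α = 1 ≤ 1 and β > 1, the Beta density is monotone decreasing on [0,1]; the mode is at 0.
Mean = 1/(1+16) = 0.059.

MAP = 0.000; posterior mean = 0.059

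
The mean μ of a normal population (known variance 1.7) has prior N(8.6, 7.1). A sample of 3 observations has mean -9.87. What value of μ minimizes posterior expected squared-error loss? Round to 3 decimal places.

Posterior for μ is Normal. Precision-weighted mean: (1/7.1·8.6 + 3/1.7·-9.87) / (1/7.1 + 3/1.7) = -8.505.
A Normal posterior is symmetric, so mode = mean.
Squared-error loss ⇒ the optimal estimator is the posterior mean.

-8.505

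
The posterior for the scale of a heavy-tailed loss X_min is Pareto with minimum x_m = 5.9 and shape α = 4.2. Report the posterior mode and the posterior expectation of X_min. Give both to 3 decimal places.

The Pareto density is strictly decreasing on [x_m, ∞), so the mode is x_m = 5.900.
Mean = α·x_m/(α−1) = 4.2·5.9/3.2 = 7.744.

MAP = 5.900, posterior mean = 7.744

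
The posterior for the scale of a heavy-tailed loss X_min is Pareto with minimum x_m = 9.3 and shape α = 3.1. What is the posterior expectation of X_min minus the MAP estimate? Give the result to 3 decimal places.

4.429

The Pareto density is strictly decreasing on [x_m, ∞), so the mode is x_m = 9.300.
Mean = α·x_m/(α−1) = 3.1·9.3/2.1 = 13.729.
Difference = 13.729 − 9.300 = 4.429.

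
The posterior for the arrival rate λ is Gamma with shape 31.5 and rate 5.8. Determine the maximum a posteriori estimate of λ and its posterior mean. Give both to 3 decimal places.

Mode = (α−1)/β = 30.5/5.8 = 5.259.
Mean = α/β = 31.5/5.8 = 5.431.

MAP: 5.259. Posterior mean: 5.431.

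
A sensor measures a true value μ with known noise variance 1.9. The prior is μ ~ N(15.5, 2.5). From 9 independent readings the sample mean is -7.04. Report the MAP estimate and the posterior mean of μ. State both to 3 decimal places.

Posterior for μ is Normal. Precision-weighted mean: (1/2.5·15.5 + 9/1.9·-7.04) / (1/2.5 + 9/1.9) = -5.285.
A Normal posterior is symmetric, so mode = mean.

MAP = -5.285, posterior mean = -5.285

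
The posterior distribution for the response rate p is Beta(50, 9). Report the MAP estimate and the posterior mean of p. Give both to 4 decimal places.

MAP = 0.8596, posterior mean = 0.8475

Mode = (50−1)/(50+9−2) = 49/57 = 0.8596.
Mean = 50/(50+9) = 50/59 = 0.8475.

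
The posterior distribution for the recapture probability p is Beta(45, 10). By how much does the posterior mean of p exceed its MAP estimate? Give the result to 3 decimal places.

-0.012

Mode = (45−1)/(45+10−2) = 44/53 = 0.830.
Mean = 45/(45+10) = 45/55 = 0.818.
Difference = 0.818 − 0.830 = -0.012.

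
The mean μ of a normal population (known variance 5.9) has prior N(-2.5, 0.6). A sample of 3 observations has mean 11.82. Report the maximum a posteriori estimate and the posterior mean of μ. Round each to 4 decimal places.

Posterior for μ is Normal. Precision-weighted mean: (1/0.6·-2.5 + 3/5.9·11.82) / (1/0.6 + 3/5.9) = 0.8475.
A Normal posterior is symmetric, so mode = mean.

μ_MAP = 0.8475, E[μ|data] = 0.8475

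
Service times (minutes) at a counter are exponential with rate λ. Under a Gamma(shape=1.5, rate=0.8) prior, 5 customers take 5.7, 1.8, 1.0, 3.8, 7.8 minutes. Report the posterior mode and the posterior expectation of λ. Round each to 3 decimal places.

Σ times = 20.1. Posterior: Gamma(shape = 1.5+5 = 6.5, rate = 0.8+20.1 = 20.9).
Mode = (α−1)/β = 5.5/20.9 = 0.263.
Mean = α/β = 6.5/20.9 = 0.311.

λ_MAP = 0.263, E[λ|data] = 0.311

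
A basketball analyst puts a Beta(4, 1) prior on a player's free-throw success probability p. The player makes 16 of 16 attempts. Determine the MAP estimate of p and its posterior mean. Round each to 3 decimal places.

MAP = 1.000, posterior mean = 0.952

Posterior: Beta(4+16, 1+0) = Beta(20, 1).
Since β = 1 ≤ 1 and α > 1, the Beta density is monotone increasing on [0,1]; the mode is at 1.
Mean = 20/(20+1) = 0.952.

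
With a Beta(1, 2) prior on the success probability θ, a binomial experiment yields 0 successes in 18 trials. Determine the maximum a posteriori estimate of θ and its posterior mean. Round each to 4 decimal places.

Posterior: Beta(1+0, 2+18) = Beta(1, 20).
Since α = 1 ≤ 1 and β > 1, the Beta density is monotone decreasing on [0,1]; the mode is at 0.
Mean = 1/(1+20) = 0.0476.
Right-skewed posterior ⇒ mode < mean.

maximum a posteriori estimate = 0.0000, posterior mean = 0.0476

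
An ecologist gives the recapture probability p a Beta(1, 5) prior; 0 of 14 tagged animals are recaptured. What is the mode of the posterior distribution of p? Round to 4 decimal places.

0.0000

Posterior: Beta(1+0, 5+14) = Beta(1, 19).
Since α = 1 ≤ 1 and β > 1, the Beta density is monotone decreasing on [0,1]; the mode is at 0.
Mean = 1/(1+19) = 0.0500.
This is the posterior mode — the MAP estimate.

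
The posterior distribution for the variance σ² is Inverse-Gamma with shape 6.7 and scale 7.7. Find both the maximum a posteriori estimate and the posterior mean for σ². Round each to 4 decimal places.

MAP = 1.0000, posterior mean = 1.3509

Mode = β/(α+1) = 7.7/7.7 = 1.0000.
Mean = β/(α−1) = 7.7/5.7 = 1.3509.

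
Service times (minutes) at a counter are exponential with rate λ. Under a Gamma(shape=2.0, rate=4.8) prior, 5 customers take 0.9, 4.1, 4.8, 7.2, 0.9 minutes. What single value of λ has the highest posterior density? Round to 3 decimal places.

Σ times = 17.9. Posterior: Gamma(shape = 2.0+5 = 7.0, rate = 4.8+17.9 = 22.7).
Mode = (α−1)/β = 6.0/22.7 = 0.264.
Mean = α/β = 7.0/22.7 = 0.308.
This is the posterior mode — the MAP estimate.

0.264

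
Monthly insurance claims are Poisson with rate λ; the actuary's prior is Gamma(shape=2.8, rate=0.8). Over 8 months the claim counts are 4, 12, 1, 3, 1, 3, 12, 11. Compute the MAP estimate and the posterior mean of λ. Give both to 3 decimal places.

λ_MAP = 5.545, E[λ|data] = 5.659

Σ counts = 47. Posterior: Gamma(shape = 2.8+47 = 49.8, rate = 0.8+8 = 8.8).
Mode = (α−1)/β = 48.8/8.8 = 5.545.
Mean = α/β = 49.8/8.8 = 5.659.
The posterior is right-skewed, so the mean exceeds the mode.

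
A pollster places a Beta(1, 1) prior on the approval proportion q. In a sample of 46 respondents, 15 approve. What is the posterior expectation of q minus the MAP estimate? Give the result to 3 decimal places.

0.007

Posterior: Beta(1+15, 1+31) = Beta(16, 32).
Mode = (16−1)/(16+32−2) = 15/46 = 0.326.
With a flat prior the MAP equals the MLE, 15/46.
Mean = 16/(16+32) = 16/48 = 0.333.
Difference = 0.333 − 0.326 = 0.007.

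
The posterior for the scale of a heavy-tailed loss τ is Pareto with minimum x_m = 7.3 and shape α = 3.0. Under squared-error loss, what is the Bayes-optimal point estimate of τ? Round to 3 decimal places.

10.950

The Pareto density is strictly decreasing on [x_m, ∞), so the mode is x_m = 7.300.
Mean = α·x_m/(α−1) = 3.0·7.3/2.0 = 10.950.
Squared-error loss ⇒ the optimal estimator is the posterior mean.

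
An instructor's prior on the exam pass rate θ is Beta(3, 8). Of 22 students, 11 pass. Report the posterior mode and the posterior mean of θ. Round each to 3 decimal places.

Posterior: Beta(3+11, 8+11) = Beta(14, 19).
Mode = (14−1)/(14+19−2) = 13/31 = 0.419.
Mean = 14/(14+19) = 14/33 = 0.424.
The posterior is right-skewed, so the mean exceeds the mode.

MAP = 0.419, posterior mean = 0.424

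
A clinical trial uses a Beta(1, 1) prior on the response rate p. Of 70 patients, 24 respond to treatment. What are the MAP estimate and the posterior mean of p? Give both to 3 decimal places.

Posterior: Beta(1+24, 1+46) = Beta(25, 47).
Mode = (25−1)/(25+47−2) = 24/70 = 0.343.
Mean = 25/(25+47) = 25/72 = 0.347.
Right-skewed posterior ⇒ mode < mean.

MAP = 0.343, posterior mean = 0.347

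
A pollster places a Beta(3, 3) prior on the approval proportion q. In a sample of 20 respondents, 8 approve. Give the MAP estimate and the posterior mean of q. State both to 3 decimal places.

MAP estimate = 0.417, posterior mean = 0.423

Posterior: Beta(3+8, 3+12) = Beta(11, 15).
Mode = (11−1)/(11+15−2) = 10/24 = 0.417.
Mean = 11/(11+15) = 11/26 = 0.423.
Mean > mode: the posterior has a right tail.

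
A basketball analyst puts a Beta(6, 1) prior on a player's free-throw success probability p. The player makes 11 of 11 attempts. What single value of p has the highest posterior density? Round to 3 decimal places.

Posterior: Beta(6+11, 1+0) = Beta(17, 1).
Since β = 1 ≤ 1 and α > 1, the Beta density is monotone increasing on [0,1]; the mode is at 1.
Mean = 17/(17+1) = 0.944.
This is the posterior mode — the MAP estimate.

1.000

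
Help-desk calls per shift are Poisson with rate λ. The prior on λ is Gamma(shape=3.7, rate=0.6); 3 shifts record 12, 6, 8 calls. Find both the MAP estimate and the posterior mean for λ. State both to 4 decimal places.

MAP: 7.9722. Posterior mean: 8.2500.

Σ counts = 26. Posterior: Gamma(shape = 3.7+26 = 29.7, rate = 0.6+3 = 3.6).
Mode = (α−1)/β = 28.7/3.6 = 7.9722.
Mean = α/β = 29.7/3.6 = 8.2500.
Mean > mode: the posterior has a right tail.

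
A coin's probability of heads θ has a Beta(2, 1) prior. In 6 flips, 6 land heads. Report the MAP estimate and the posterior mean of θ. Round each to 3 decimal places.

Posterior: Beta(2+6, 1+0) = Beta(8, 1).
Since β = 1 ≤ 1 and α > 1, the Beta density is monotone increasing on [0,1]; the mode is at 1.
Mean = 8/(8+1) = 0.889.

θ_MAP = 1.000, E[θ|data] = 0.889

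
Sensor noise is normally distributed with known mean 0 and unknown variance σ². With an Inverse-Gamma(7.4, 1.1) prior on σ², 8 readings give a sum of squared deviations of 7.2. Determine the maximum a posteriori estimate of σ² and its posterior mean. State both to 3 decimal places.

Posterior: Inverse-Gamma(shape = 7.4+8/2 = 11.4, scale = 1.1+7.2/2 = 4.7).
Mode = β/(α+1) = 4.7/12.4 = 0.379.
Mean = β/(α−1) = 4.7/10.4 = 0.452.
Right-skewed posterior ⇒ mode < mean.

σ²_MAP = 0.379, E[σ²|data] = 0.452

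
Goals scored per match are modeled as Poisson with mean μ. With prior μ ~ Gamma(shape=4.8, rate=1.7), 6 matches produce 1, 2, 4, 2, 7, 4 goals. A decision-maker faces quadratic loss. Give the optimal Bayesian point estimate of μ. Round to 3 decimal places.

3.221

Σ counts = 20. Posterior: Gamma(shape = 4.8+20 = 24.8, rate = 1.7+6 = 7.7).
Mode = (α−1)/β = 23.8/7.7 = 3.091.
Mean = α/β = 24.8/7.7 = 3.221.
Quadratic loss ⇒ the optimal estimator is the posterior mean.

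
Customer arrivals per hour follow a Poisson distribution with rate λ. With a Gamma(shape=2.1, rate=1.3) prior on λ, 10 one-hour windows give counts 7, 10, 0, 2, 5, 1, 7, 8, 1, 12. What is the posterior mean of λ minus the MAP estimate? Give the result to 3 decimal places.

0.088

Σ counts = 53. Posterior: Gamma(shape = 2.1+53 = 55.1, rate = 1.3+10 = 11.3).
Mode = (α−1)/β = 54.1/11.3 = 4.788.
Mean = α/β = 55.1/11.3 = 4.876.
Difference = 4.876 − 4.788 = 0.088.
Mean > mode: the posterior has a right tail.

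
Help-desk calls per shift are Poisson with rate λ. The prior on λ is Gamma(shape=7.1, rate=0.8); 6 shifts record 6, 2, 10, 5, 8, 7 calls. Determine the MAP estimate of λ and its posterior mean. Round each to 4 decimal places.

Σ counts = 38. Posterior: Gamma(shape = 7.1+38 = 45.1, rate = 0.8+6 = 6.8).
Mode = (α−1)/β = 44.1/6.8 = 6.4853.
Mean = α/β = 45.1/6.8 = 6.6324.

MAP estimate = 6.4853, posterior mean = 6.6324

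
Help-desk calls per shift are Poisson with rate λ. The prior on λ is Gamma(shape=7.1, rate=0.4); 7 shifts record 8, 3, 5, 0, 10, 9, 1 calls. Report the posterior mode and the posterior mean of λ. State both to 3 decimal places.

posterior mode = 5.689, posterior mean = 5.824

Σ counts = 36. Posterior: Gamma(shape = 7.1+36 = 43.1, rate = 0.4+7 = 7.4).
Mode = (α−1)/β = 42.1/7.4 = 5.689.
Mean = α/β = 43.1/7.4 = 5.824.
The mean is pulled above the mode by the posterior's right skew.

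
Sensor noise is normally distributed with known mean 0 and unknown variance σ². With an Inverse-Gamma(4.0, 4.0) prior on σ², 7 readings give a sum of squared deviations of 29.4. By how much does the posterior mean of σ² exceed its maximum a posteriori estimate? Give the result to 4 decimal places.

Posterior: Inverse-Gamma(shape = 4.0+7/2 = 7.5, scale = 4.0+29.4/2 = 18.7).
Mode = β/(α+1) = 18.7/8.5 = 2.2000.
Mean = β/(α−1) = 18.7/6.5 = 2.8769.
Difference = 2.8769 − 2.2000 = 0.6769.

0.6769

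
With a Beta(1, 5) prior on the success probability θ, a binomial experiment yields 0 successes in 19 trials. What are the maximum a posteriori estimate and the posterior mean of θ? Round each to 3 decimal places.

Posterior: Beta(1+0, 5+19) = Beta(1, 24).
Since α = 1 ≤ 1 and β > 1, the Beta density is monotone decreasing on [0,1]; the mode is at 0.
Mean = 1/(1+24) = 0.040.

θ_MAP = 0.000, E[θ|data] = 0.040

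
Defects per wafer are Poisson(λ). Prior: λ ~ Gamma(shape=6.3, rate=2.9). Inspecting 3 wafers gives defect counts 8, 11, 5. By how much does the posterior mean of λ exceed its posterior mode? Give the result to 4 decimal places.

0.1695

Σ counts = 24. Posterior: Gamma(shape = 6.3+24 = 30.3, rate = 2.9+3 = 5.9).
Mode = (α−1)/β = 29.3/5.9 = 4.9661.
Mean = α/β = 30.3/5.9 = 5.1356.
Difference = 5.1356 − 4.9661 = 0.1695.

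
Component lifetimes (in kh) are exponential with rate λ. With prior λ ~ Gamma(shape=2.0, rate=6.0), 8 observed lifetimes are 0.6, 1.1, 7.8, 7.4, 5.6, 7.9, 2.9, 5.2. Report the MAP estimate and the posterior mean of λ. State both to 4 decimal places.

Σ times = 38.5. Posterior: Gamma(shape = 2.0+8 = 10.0, rate = 6.0+38.5 = 44.5).
Mode = (α−1)/β = 9.0/44.5 = 0.2022.
Mean = α/β = 10.0/44.5 = 0.2247.
Mean > mode: the posterior has a right tail.

MAP: 0.2022. Posterior mean: 0.2247.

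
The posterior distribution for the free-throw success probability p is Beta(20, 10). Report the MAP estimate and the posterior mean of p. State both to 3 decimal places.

Mode = (20−1)/(20+10−2) = 19/28 = 0.679.
Mean = 20/(20+10) = 20/30 = 0.667.
Left-skewed posterior ⇒ mean < mode.

p_MAP = 0.679, E[p|data] = 0.667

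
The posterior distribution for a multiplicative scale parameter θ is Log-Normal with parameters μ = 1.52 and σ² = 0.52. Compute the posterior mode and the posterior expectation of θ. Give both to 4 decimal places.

posterior mode = 2.7183, posterior expectation = 5.9299

Mode = exp(μ − σ²) = exp(1.00) = 2.7183.
Mean = exp(μ + σ²/2) = exp(1.780) = 5.9299.
Right-skewed posterior ⇒ mode < mean.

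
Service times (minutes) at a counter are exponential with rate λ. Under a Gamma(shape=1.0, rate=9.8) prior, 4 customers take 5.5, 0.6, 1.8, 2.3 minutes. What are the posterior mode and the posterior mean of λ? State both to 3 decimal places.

Σ times = 10.2. Posterior: Gamma(shape = 1.0+4 = 5.0, rate = 9.8+10.2 = 20.0).
Mode = (α−1)/β = 4.0/20.0 = 0.200.
Mean = α/β = 5.0/20.0 = 0.250.
Mean > mode: the posterior has a right tail.

λ_MAP = 0.200, E[λ|data] = 0.250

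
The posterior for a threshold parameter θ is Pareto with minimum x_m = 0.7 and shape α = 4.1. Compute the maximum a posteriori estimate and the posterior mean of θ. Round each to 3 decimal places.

MAP: 0.700. Posterior mean: 0.926.

The Pareto density is strictly decreasing on [x_m, ∞), so the mode is x_m = 0.700.
Mean = α·x_m/(α−1) = 4.1·0.7/3.1 = 0.926.
Mean > mode: the posterior has a right tail.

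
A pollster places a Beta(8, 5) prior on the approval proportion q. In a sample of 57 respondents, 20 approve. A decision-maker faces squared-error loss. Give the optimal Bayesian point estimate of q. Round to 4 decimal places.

Posterior: Beta(8+20, 5+37) = Beta(28, 42).
Mode = (28−1)/(28+42−2) = 27/68 = 0.3971.
Mean = 28/(28+42) = 28/70 = 0.4000.
Squared-error loss ⇒ the optimal estimator is the posterior mean.

0.4000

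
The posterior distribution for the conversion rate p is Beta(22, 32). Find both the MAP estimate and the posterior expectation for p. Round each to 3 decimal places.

MAP: 0.404. Posterior mean: 0.407.

Mode = (22−1)/(22+32−2) = 21/52 = 0.404.
Mean = 22/(22+32) = 22/54 = 0.407.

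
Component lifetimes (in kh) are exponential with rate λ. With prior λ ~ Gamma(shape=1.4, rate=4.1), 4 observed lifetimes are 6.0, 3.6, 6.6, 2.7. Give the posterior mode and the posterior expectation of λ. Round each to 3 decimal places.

Σ times = 18.9. Posterior: Gamma(shape = 1.4+4 = 5.4, rate = 4.1+18.9 = 23.0).
Mode = (α−1)/β = 4.4/23.0 = 0.191.
Mean = α/β = 5.4/23.0 = 0.235.

posterior mode = 0.191, posterior expectation = 0.235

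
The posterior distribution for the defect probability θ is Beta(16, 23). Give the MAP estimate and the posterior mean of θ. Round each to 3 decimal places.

MAP estimate = 0.405, posterior mean = 0.410

Mode = (16−1)/(16+23−2) = 15/37 = 0.405.
Mean = 16/(16+23) = 16/39 = 0.410.
The mean is pulled above the mode by the posterior's right skew.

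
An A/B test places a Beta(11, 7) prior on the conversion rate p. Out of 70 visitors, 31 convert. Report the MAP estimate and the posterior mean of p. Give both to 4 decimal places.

Posterior: Beta(11+31, 7+39) = Beta(42, 46).
Mode = (42−1)/(42+46−2) = 41/86 = 0.4767.
Mean = 42/(42+46) = 42/88 = 0.4773.
The posterior is right-skewed, so the mean exceeds the mode.

MAP: 0.4767. Posterior mean: 0.4773.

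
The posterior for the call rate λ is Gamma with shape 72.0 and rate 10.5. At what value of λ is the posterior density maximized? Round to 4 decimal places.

Mode = (α−1)/β = 71.0/10.5 = 6.7619.
Mean = α/β = 72.0/10.5 = 6.8571.
This is the posterior mode — the MAP estimate.

6.7619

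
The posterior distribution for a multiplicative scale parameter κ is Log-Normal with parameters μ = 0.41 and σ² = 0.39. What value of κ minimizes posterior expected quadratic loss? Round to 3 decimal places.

Mode = exp(μ − σ²) = exp(0.02) = 1.020.
Mean = exp(μ + σ²/2) = exp(0.605) = 1.831.
Quadratic loss ⇒ the optimal estimator is the posterior mean.

1.831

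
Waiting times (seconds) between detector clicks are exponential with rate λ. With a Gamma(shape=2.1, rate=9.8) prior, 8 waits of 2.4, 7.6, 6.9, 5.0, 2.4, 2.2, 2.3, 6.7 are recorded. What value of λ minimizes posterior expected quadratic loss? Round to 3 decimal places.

Σ times = 35.5. Posterior: Gamma(shape = 2.1+8 = 10.1, rate = 9.8+35.5 = 45.3).
Mode = (α−1)/β = 9.1/45.3 = 0.201.
Mean = α/β = 10.1/45.3 = 0.223.
Quadratic loss ⇒ the optimal estimator is the posterior mean.

0.223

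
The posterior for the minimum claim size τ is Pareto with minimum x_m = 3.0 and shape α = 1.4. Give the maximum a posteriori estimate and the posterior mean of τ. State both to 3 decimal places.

τ_MAP = 3.000, E[τ|data] = 10.500

The Pareto density is strictly decreasing on [x_m, ∞), so the mode is x_m = 3.000.
Mean = α·x_m/(α−1) = 1.4·3.0/0.4 = 10.500.
Mean > mode: the posterior has a right tail.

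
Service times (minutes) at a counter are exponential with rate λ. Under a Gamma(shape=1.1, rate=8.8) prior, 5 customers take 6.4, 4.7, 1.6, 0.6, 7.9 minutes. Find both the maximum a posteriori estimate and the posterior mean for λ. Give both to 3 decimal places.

Σ times = 21.2. Posterior: Gamma(shape = 1.1+5 = 6.1, rate = 8.8+21.2 = 30.0).
Mode = (α−1)/β = 5.1/30.0 = 0.170.
Mean = α/β = 6.1/30.0 = 0.203.

maximum a posteriori estimate = 0.170, posterior mean = 0.203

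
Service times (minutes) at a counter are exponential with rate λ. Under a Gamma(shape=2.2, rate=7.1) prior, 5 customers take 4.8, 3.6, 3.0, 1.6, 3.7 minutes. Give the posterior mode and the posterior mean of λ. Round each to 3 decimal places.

Σ times = 16.7. Posterior: Gamma(shape = 2.2+5 = 7.2, rate = 7.1+16.7 = 23.8).
Mode = (α−1)/β = 6.2/23.8 = 0.261.
Mean = α/β = 7.2/23.8 = 0.303.

λ_MAP = 0.261, E[λ|data] = 0.303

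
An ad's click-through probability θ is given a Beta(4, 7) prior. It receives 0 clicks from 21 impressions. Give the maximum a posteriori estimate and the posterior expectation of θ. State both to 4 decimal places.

maximum a posteriori estimate = 0.1000, posterior expectation = 0.1250

Posterior: Beta(4+0, 7+21) = Beta(4, 28).
Mode = (4−1)/(4+28−2) = 3/30 = 0.1000.
Mean = 4/(4+28) = 4/32 = 0.1250.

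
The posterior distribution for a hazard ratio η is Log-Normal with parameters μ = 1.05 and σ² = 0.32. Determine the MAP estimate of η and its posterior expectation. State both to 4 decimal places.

Mode = exp(μ − σ²) = exp(0.73) = 2.0751.
Mean = exp(μ + σ²/2) = exp(1.210) = 3.3535.
Right-skewed posterior ⇒ mode < mean.

MAP = 2.0751; posterior mean = 3.3535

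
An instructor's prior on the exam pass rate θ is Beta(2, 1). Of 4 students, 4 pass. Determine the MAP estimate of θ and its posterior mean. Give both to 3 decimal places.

Posterior: Beta(2+4, 1+0) = Beta(6, 1).
Since β = 1 ≤ 1 and α > 1, the Beta density is monotone increasing on [0,1]; the mode is at 1.
Mean = 6/(6+1) = 0.857.
The posterior is left-skewed, so the mode exceeds the mean.

MAP: 1.000. Posterior mean: 0.857.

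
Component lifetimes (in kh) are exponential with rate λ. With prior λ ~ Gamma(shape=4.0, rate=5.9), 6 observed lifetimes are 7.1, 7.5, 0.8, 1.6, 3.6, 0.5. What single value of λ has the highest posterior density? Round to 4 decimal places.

Σ times = 21.1. Posterior: Gamma(shape = 4.0+6 = 10.0, rate = 5.9+21.1 = 27.0).
Mode = (α−1)/β = 9.0/27.0 = 0.3333.
Mean = α/β = 10.0/27.0 = 0.3704.
This is the posterior mode — the MAP estimate.

0.3333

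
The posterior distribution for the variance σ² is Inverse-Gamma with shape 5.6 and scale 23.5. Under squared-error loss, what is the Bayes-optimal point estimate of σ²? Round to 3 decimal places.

Mode = β/(α+1) = 23.5/6.6 = 3.561.
Mean = β/(α−1) = 23.5/4.6 = 5.109.
Squared-error loss ⇒ the optimal estimator is the posterior mean.

5.109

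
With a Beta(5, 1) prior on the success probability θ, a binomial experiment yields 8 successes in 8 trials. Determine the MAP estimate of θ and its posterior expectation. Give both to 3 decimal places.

Posterior: Beta(5+8, 1+0) = Beta(13, 1).
Since β = 1 ≤ 1 and α > 1, the Beta density is monotone increasing on [0,1]; the mode is at 1.
Mean = 13/(13+1) = 0.929.
Mode > mean: the posterior has a left tail.

θ_MAP = 1.000, E[θ|data] = 0.929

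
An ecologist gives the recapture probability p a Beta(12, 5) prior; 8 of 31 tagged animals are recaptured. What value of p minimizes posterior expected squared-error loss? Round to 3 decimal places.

0.417

Posterior: Beta(12+8, 5+23) = Beta(20, 28).
Mode = (20−1)/(20+28−2) = 19/46 = 0.413.
Mean = 20/(20+28) = 20/48 = 0.417.
Squared-error loss ⇒ the optimal estimator is the posterior mean.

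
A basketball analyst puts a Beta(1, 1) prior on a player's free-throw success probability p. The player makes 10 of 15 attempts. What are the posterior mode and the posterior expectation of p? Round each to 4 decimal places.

Posterior: Beta(1+10, 1+5) = Beta(11, 6).
Mode = (11−1)/(11+6−2) = 10/15 = 0.6667.
Mean = 11/(11+6) = 11/17 = 0.6471.
The posterior is left-skewed, so the mode exceeds the mean.

MAP = 0.6667, posterior mean = 0.6471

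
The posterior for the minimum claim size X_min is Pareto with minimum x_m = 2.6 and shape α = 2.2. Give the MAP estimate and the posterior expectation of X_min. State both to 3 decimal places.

MAP: 2.600. Posterior mean: 4.767.

The Pareto density is strictly decreasing on [x_m, ∞), so the mode is x_m = 2.600.
Mean = α·x_m/(α−1) = 2.2·2.6/1.2 = 4.767.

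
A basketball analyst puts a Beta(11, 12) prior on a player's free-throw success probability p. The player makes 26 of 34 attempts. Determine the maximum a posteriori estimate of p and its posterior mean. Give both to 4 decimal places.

MAP = 0.6545, posterior mean = 0.6491

Posterior: Beta(11+26, 12+8) = Beta(37, 20).
Mode = (37−1)/(37+20−2) = 36/55 = 0.6545.
Mean = 37/(37+20) = 37/57 = 0.6491.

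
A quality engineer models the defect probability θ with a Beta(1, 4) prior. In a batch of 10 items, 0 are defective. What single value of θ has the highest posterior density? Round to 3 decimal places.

0.000

Posterior: Beta(1+0, 4+10) = Beta(1, 14).
Since α = 1 ≤ 1 and β > 1, the Beta density is monotone decreasing on [0,1]; the mode is at 0.
Mean = 1/(1+14) = 0.067.
This is the posterior mode — the MAP estimate.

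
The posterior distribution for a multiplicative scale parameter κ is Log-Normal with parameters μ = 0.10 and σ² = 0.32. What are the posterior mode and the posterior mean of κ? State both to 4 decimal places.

MAP: 0.8025. Posterior mean: 1.2969.

Mode = exp(μ − σ²) = exp(-0.22) = 0.8025.
Mean = exp(μ + σ²/2) = exp(0.260) = 1.2969.
The mean is pulled above the mode by the posterior's right skew.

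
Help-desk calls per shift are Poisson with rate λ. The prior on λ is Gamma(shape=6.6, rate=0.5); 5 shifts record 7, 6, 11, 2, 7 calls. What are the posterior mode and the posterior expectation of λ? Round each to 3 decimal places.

Σ counts = 33. Posterior: Gamma(shape = 6.6+33 = 39.6, rate = 0.5+5 = 5.5).
Mode = (α−1)/β = 38.6/5.5 = 7.018.
Mean = α/β = 39.6/5.5 = 7.200.

MAP = 7.018; posterior mean = 7.200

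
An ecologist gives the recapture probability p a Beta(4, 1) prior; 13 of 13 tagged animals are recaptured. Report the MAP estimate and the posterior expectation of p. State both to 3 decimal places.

MAP = 1.000; posterior mean = 0.944

Posterior: Beta(4+13, 1+0) = Beta(17, 1).
Since β = 1 ≤ 1 and α > 1, the Beta density is monotone increasing on [0,1]; the mode is at 1.
Mean = 17/(17+1) = 0.944.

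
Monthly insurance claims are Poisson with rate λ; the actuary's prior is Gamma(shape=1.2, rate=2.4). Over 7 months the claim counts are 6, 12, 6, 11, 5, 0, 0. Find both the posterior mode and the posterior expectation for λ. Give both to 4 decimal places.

Σ counts = 40. Posterior: Gamma(shape = 1.2+40 = 41.2, rate = 2.4+7 = 9.4).
Mode = (α−1)/β = 40.2/9.4 = 4.2766.
Mean = α/β = 41.2/9.4 = 4.3830.
Right-skewed posterior ⇒ mode < mean.

MAP = 4.2766; posterior mean = 4.3830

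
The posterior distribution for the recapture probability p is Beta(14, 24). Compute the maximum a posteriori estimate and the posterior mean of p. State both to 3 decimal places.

Mode = (14−1)/(14+24−2) = 13/36 = 0.361.
Mean = 14/(14+24) = 14/38 = 0.368.

MAP = 0.361, posterior mean = 0.368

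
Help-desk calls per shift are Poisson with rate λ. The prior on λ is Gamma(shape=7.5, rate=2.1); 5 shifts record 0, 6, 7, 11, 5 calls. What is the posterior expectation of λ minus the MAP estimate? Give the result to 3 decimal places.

Σ counts = 29. Posterior: Gamma(shape = 7.5+29 = 36.5, rate = 2.1+5 = 7.1).
Mode = (α−1)/β = 35.5/7.1 = 5.000.
Mean = α/β = 36.5/7.1 = 5.141.
Difference = 5.141 − 5.000 = 0.141.

0.141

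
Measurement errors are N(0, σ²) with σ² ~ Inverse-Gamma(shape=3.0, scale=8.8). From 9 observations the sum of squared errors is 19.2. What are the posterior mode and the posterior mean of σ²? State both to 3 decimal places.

Posterior: Inverse-Gamma(shape = 3.0+9/2 = 7.5, scale = 8.8+19.2/2 = 18.4).
Mode = β/(α+1) = 18.4/8.5 = 2.165.
Mean = β/(α−1) = 18.4/6.5 = 2.831.

MAP = 2.165; posterior mean = 2.831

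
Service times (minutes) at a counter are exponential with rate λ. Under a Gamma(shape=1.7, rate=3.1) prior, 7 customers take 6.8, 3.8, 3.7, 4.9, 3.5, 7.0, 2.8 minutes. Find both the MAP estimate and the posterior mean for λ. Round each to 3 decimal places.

Σ times = 32.5. Posterior: Gamma(shape = 1.7+7 = 8.7, rate = 3.1+32.5 = 35.6).
Mode = (α−1)/β = 7.7/35.6 = 0.216.
Mean = α/β = 8.7/35.6 = 0.244.
The posterior is right-skewed, so the mean exceeds the mode.

λ_MAP = 0.216, E[λ|data] = 0.244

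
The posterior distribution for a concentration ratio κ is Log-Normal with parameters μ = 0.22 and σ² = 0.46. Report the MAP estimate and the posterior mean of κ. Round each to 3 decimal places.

MAP = 0.787; posterior mean = 1.568

Mode = exp(μ − σ²) = exp(-0.24) = 0.787.
Mean = exp(μ + σ²/2) = exp(0.450) = 1.568.
Right-skewed posterior ⇒ mode < mean.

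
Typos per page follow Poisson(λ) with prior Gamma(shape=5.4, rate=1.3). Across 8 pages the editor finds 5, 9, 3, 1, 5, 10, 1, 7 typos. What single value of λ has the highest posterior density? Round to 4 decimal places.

Σ counts = 41. Posterior: Gamma(shape = 5.4+41 = 46.4, rate = 1.3+8 = 9.3).
Mode = (α−1)/β = 45.4/9.3 = 4.8817.
Mean = α/β = 46.4/9.3 = 4.9892.
This is the posterior mode — the MAP estimate.

4.8817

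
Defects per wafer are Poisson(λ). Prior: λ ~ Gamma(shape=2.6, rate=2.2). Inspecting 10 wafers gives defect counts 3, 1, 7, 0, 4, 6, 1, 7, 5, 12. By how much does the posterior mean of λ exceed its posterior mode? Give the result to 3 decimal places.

Σ counts = 46. Posterior: Gamma(shape = 2.6+46 = 48.6, rate = 2.2+10 = 12.2).
Mode = (α−1)/β = 47.6/12.2 = 3.902.
Mean = α/β = 48.6/12.2 = 3.984.
Difference = 3.984 − 3.902 = 0.082.
Mean > mode: the posterior has a right tail.

0.082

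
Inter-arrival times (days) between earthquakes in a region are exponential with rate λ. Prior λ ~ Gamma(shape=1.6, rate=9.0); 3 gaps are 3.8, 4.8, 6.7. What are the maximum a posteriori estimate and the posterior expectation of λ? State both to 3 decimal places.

maximum a posteriori estimate = 0.148, posterior expectation = 0.189

Σ times = 15.3. Posterior: Gamma(shape = 1.6+3 = 4.6, rate = 9.0+15.3 = 24.3).
Mode = (α−1)/β = 3.6/24.3 = 0.148.
Mean = α/β = 4.6/24.3 = 0.189.
Mean > mode: the posterior has a right tail.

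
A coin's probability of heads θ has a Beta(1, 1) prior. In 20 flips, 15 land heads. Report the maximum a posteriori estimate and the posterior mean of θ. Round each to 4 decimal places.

Posterior: Beta(1+15, 1+5) = Beta(16, 6).
Mode = (16−1)/(16+6−2) = 15/20 = 0.7500.
Mean = 16/(16+6) = 16/22 = 0.7273.

θ_MAP = 0.7500, E[θ|data] = 0.7273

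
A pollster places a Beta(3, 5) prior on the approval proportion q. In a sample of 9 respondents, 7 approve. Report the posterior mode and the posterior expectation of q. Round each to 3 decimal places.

MAP = 0.600; posterior mean = 0.588

Posterior: Beta(3+7, 5+2) = Beta(10, 7).
Mode = (10−1)/(10+7−2) = 9/15 = 0.600.
Mean = 10/(10+7) = 10/17 = 0.588.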